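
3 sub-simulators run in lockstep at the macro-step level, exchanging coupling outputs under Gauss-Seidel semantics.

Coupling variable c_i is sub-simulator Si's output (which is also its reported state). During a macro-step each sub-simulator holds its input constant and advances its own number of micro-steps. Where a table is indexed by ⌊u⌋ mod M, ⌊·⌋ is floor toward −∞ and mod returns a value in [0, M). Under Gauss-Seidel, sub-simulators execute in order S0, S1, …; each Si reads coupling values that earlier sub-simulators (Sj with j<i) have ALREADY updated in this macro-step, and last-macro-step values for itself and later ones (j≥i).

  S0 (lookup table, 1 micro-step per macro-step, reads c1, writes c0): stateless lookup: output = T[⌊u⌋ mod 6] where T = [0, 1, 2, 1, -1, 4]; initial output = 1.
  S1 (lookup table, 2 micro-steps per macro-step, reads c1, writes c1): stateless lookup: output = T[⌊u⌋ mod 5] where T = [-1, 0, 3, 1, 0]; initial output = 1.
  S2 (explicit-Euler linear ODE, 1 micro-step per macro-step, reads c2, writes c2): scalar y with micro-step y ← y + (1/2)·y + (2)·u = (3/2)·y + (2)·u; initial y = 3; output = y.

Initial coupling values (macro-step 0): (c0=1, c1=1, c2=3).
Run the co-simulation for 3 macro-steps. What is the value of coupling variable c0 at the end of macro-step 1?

c0 at macro-step 1 = 1

macro 1: S0 reads c1=1 → after 1×micro: 1; S1 reads c1=1 → after 2×micro: 0; S2 reads c2=3 → after 1×micro: 21/2 ⇒ (c0=1, c1=0, c2=21/2)
macro 2: S0 reads c1=0 → after 1×micro: 0; S1 reads c1=0 → after 2×micro: -1; S2 reads c2=21/2 → after 1×micro: 147/4 ⇒ (c0=0, c1=-1, c2=147/4)
macro 3: S0 reads c1=-1 → after 1×micro: 4; S1 reads c1=-1 → after 2×micro: 0; S2 reads c2=147/4 → after 1×micro: 1029/8 ⇒ (c0=4, c1=0, c2=1029/8)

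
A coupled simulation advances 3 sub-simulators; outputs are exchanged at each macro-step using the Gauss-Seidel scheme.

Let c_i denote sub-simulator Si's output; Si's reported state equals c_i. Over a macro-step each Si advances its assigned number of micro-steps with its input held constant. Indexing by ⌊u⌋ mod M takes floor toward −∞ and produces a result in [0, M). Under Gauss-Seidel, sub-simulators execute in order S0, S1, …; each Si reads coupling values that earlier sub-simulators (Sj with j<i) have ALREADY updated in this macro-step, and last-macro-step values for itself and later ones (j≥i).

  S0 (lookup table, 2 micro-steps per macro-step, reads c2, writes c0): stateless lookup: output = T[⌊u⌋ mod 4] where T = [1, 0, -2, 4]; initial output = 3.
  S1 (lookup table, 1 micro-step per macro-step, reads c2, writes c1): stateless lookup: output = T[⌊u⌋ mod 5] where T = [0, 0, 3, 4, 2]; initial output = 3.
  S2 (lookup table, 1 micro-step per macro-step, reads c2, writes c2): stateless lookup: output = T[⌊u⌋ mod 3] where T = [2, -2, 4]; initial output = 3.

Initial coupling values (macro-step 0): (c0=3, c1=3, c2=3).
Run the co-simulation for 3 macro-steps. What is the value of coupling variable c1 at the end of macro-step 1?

c1 at macro-step 1 = 4

macro 1: S0 reads c2=3 → after 2×micro: 4; S1 reads c2=3 → after 1×micro: 4; S2 reads c2=3 → after 1×micro: 2 ⇒ (c0=4, c1=4, c2=2)
macro 2: S0 reads c2=2 → after 2×micro: -2; S1 reads c2=2 → after 1×micro: 3; S2 reads c2=2 → after 1×micro: 4 ⇒ (c0=-2, c1=3, c2=4)
macro 3: S0 reads c2=4 → after 2×micro: 1; S1 reads c2=4 → after 1×micro: 2; S2 reads c2=4 → after 1×micro: -2 ⇒ (c0=1, c1=2, c2=-2)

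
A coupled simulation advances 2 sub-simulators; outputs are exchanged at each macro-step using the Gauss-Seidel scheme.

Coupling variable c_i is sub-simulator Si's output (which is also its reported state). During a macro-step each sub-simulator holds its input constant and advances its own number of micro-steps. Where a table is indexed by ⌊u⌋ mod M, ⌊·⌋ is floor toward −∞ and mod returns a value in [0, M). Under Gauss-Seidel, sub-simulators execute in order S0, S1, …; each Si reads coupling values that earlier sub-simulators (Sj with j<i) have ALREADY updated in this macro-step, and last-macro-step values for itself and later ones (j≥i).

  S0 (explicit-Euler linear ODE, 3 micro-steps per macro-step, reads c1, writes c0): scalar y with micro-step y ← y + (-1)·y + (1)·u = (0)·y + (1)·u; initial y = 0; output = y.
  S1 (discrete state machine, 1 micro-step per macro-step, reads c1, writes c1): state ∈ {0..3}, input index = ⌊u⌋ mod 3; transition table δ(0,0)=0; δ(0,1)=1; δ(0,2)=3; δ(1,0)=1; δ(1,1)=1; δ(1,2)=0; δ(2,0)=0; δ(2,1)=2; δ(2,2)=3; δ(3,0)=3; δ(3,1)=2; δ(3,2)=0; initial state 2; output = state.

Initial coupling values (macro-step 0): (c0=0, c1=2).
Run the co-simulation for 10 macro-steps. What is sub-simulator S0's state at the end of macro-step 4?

macro 1: S0 reads c1=2 → after 3×micro: 2; S1 reads c1=2 → after 1×micro: 3 ⇒ (c0=2, c1=3)
macro 2: S0 reads c1=3 → after 3×micro: 3; S1 reads c1=3 → after 1×micro: 3 ⇒ (c0=3, c1=3)
macro 3: S0 reads c1=3 → after 3×micro: 3; S1 reads c1=3 → after 1×micro: 3 ⇒ (c0=3, c1=3)
macro 4: S0 reads c1=3 → after 3×micro: 3; S1 reads c1=3 → after 1×micro: 3 ⇒ (c0=3, c1=3)
macro 5: S0 reads c1=3 → after 3×micro: 3; S1 reads c1=3 → after 1×micro: 3 ⇒ (c0=3, c1=3)
macro 6: S0 reads c1=3 → after 3×micro: 3; S1 reads c1=3 → after 1×micro: 3 ⇒ (c0=3, c1=3)
macro 7: S0 reads c1=3 → after 3×micro: 3; S1 reads c1=3 → after 1×micro: 3 ⇒ (c0=3, c1=3)
macro 8: S0 reads c1=3 → after 3×micro: 3; S1 reads c1=3 → after 1×micro: 3 ⇒ (c0=3, c1=3)
macro 9: S0 reads c1=3 → after 3×micro: 3; S1 reads c1=3 → after 1×micro: 3 ⇒ (c0=3, c1=3)
macro 10: S0 reads c1=3 → after 3×micro: 3; S1 reads c1=3 → after 1×micro: 3 ⇒ (c0=3, c1=3)

S0 state at macro-step 4 = 3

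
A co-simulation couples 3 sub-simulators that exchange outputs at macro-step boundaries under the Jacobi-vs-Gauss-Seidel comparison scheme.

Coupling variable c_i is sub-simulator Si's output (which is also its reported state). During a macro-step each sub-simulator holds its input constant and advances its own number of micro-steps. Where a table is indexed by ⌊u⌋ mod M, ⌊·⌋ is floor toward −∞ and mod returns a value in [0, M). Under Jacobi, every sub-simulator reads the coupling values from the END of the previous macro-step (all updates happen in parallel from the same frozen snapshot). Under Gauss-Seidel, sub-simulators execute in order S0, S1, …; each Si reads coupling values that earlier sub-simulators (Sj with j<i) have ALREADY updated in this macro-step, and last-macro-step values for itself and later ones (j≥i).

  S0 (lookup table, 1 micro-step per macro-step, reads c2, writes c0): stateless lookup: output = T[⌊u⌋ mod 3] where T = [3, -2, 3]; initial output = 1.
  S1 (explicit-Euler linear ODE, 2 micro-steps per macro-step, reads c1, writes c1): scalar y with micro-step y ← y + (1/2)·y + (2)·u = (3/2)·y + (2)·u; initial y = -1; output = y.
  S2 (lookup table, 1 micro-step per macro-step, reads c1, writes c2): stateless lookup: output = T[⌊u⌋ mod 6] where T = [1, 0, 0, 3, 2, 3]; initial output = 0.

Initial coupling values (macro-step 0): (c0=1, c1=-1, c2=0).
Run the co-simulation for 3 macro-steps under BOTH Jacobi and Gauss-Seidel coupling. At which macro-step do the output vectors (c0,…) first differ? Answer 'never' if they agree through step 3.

[Jacobi] macro 1: S0 reads c2=0 → after 1×micro: 3; S1 reads c1=-1 → after 2×micro: -29/4; S2 reads c1=-1 → after 1×micro: 3 ⇒ (c0=3, c1=-29/4, c2=3)
[Jacobi] macro 2: S0 reads c2=3 → after 1×micro: 3; S1 reads c1=-29/4 → after 2×micro: -841/16; S2 reads c1=-29/4 → after 1×micro: 2 ⇒ (c0=3, c1=-841/16, c2=2)
[Jacobi] macro 3: S0 reads c2=2 → after 1×micro: 3; S1 reads c1=-841/16 → after 2×micro: -24389/64; S2 reads c1=-841/16 → after 1×micro: 0 ⇒ (c0=3, c1=-24389/64, c2=0)
[Gauss-Seidel] macro 1: S0 reads c2=0 → after 1×micro: 3; S1 reads c1=-1 → after 2×micro: -29/4; S2 reads c1=-29/4 → after 1×micro: 2 ⇒ (c0=3, c1=-29/4, c2=2)
[Gauss-Seidel] macro 2: S0 reads c2=2 → after 1×micro: 3; S1 reads c1=-29/4 → after 2×micro: -841/16; S2 reads c1=-841/16 → after 1×micro: 0 ⇒ (c0=3, c1=-841/16, c2=0)
[Gauss-Seidel] macro 3: S0 reads c2=0 → after 1×micro: 3; S1 reads c1=-841/16 → after 2×micro: -24389/64; S2 reads c1=-24389/64 → after 1×micro: 0 ⇒ (c0=3, c1=-24389/64, c2=0)

first divergence at macro-step: 1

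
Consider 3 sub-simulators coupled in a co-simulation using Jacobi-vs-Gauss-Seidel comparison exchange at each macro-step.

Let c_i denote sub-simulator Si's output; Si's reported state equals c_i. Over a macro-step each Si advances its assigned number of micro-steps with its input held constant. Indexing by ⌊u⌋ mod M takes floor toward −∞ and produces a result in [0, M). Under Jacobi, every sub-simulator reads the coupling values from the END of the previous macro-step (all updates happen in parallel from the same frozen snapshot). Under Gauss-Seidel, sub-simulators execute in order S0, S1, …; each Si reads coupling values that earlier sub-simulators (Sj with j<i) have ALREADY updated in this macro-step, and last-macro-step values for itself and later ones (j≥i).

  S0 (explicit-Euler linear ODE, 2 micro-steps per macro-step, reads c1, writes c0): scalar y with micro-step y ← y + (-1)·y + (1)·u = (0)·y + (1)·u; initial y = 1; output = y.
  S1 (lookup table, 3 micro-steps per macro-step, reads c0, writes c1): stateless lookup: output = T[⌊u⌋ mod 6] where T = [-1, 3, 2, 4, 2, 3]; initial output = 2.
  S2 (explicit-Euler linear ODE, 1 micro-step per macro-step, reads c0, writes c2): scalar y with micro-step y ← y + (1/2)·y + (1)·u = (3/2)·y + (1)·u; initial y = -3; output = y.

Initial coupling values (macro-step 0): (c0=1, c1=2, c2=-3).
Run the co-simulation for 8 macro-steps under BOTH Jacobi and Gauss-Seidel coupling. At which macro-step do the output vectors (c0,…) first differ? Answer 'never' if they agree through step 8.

first divergence at macro-step: 1

[Jacobi] macro 1: S0 reads c1=2 → after 2×micro: 2; S1 reads c0=1 → after 3×micro: 3; S2 reads c0=1 → after 1×micro: -7/2 ⇒ (c0=2, c1=3, c2=-7/2)
[Jacobi] macro 2: S0 reads c1=3 → after 2×micro: 3; S1 reads c0=2 → after 3×micro: 2; S2 reads c0=2 → after 1×micro: -13/4 ⇒ (c0=3, c1=2, c2=-13/4)
[Jacobi] macro 3: S0 reads c1=2 → after 2×micro: 2; S1 reads c0=3 → after 3×micro: 4; S2 reads c0=3 → after 1×micro: -15/8 ⇒ (c0=2, c1=4, c2=-15/8)
[Jacobi] macro 4: S0 reads c1=4 → after 2×micro: 4; S1 reads c0=2 → after 3×micro: 2; S2 reads c0=2 → after 1×micro: -13/16 ⇒ (c0=4, c1=2, c2=-13/16)
[Jacobi] macro 5: S0 reads c1=2 → after 2×micro: 2; S1 reads c0=4 → after 3×micro: 2; S2 reads c0=4 → after 1×micro: 89/32 ⇒ (c0=2, c1=2, c2=89/32)
[Jacobi] macro 6: S0 reads c1=2 → after 2×micro: 2; S1 reads c0=2 → after 3×micro: 2; S2 reads c0=2 → after 1×micro: 395/64 ⇒ (c0=2, c1=2, c2=395/64)
[Jacobi] macro 7: S0 reads c1=2 → after 2×micro: 2; S1 reads c0=2 → after 3×micro: 2; S2 reads c0=2 → after 1×micro: 1441/128 ⇒ (c0=2, c1=2, c2=1441/128)
[Jacobi] macro 8: S0 reads c1=2 → after 2×micro: 2; S1 reads c0=2 → after 3×micro: 2; S2 reads c0=2 → after 1×micro: 4835/256 ⇒ (c0=2, c1=2, c2=4835/256)
[Gauss-Seidel] macro 1: S0 reads c1=2 → after 2×micro: 2; S1 reads c0=2 → after 3×micro: 2; S2 reads c0=2 → after 1×micro: -5/2 ⇒ (c0=2, c1=2, c2=-5/2)
[Gauss-Seidel] macro 2: S0 reads c1=2 → after 2×micro: 2; S1 reads c0=2 → after 3×micro: 2; S2 reads c0=2 → after 1×micro: -7/4 ⇒ (c0=2, c1=2, c2=-7/4)
[Gauss-Seidel] macro 3: S0 reads c1=2 → after 2×micro: 2; S1 reads c0=2 → after 3×micro: 2; S2 reads c0=2 → after 1×micro: -5/8 ⇒ (c0=2, c1=2, c2=-5/8)
[Gauss-Seidel] macro 4: S0 reads c1=2 → after 2×micro: 2; S1 reads c0=2 → after 3×micro: 2; S2 reads c0=2 → after 1×micro: 17/16 ⇒ (c0=2, c1=2, c2=17/16)
[Gauss-Seidel] macro 5: S0 reads c1=2 → after 2×micro: 2; S1 reads c0=2 → after 3×micro: 2; S2 reads c0=2 → after 1×micro: 115/32 ⇒ (c0=2, c1=2, c2=115/32)
[Gauss-Seidel] macro 6: S0 reads c1=2 → after 2×micro: 2; S1 reads c0=2 → after 3×micro: 2; S2 reads c0=2 → after 1×micro: 473/64 ⇒ (c0=2, c1=2, c2=473/64)
[Gauss-Seidel] macro 7: S0 reads c1=2 → after 2×micro: 2; S1 reads c0=2 → after 3×micro: 2; S2 reads c0=2 → after 1×micro: 1675/128 ⇒ (c0=2, c1=2, c2=1675/128)
[Gauss-Seidel] macro 8: S0 reads c1=2 → after 2×micro: 2; S1 reads c0=2 → after 3×micro: 2; S2 reads c0=2 → after 1×micro: 5537/256 ⇒ (c0=2, c1=2, c2=5537/256)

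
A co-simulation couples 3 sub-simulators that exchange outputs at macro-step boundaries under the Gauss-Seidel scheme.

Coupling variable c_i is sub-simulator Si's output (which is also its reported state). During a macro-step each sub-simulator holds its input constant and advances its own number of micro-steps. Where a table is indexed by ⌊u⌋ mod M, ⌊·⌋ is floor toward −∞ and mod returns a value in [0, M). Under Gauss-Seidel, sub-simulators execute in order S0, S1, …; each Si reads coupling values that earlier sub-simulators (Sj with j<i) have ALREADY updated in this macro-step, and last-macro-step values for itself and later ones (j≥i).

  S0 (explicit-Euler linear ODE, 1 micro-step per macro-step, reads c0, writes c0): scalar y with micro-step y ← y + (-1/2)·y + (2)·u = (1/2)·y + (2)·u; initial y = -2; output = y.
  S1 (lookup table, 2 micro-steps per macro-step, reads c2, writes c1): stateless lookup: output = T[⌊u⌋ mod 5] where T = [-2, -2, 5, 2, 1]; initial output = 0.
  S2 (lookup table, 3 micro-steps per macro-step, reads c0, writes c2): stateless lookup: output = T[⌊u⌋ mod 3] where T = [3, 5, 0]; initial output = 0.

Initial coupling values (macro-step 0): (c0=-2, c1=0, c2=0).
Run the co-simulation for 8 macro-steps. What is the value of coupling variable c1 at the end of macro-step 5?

macro 1: S0 reads c0=-2 → after 1×micro: -5; S1 reads c2=0 → after 2×micro: -2; S2 reads c0=-5 → after 3×micro: 5 ⇒ (c0=-5, c1=-2, c2=5)
macro 2: S0 reads c0=-5 → after 1×micro: -25/2; S1 reads c2=5 → after 2×micro: -2; S2 reads c0=-25/2 → after 3×micro: 0 ⇒ (c0=-25/2, c1=-2, c2=0)
macro 3: S0 reads c0=-25/2 → after 1×micro: -125/4; S1 reads c2=0 → after 2×micro: -2; S2 reads c0=-125/4 → after 3×micro: 5 ⇒ (c0=-125/4, c1=-2, c2=5)
macro 4: S0 reads c0=-125/4 → after 1×micro: -625/8; S1 reads c2=5 → after 2×micro: -2; S2 reads c0=-625/8 → after 3×micro: 0 ⇒ (c0=-625/8, c1=-2, c2=0)
macro 5: S0 reads c0=-625/8 → after 1×micro: -3125/16; S1 reads c2=0 → after 2×micro: -2; S2 reads c0=-3125/16 → after 3×micro: 0 ⇒ (c0=-3125/16, c1=-2, c2=0)
macro 6: S0 reads c0=-3125/16 → after 1×micro: -15625/32; S1 reads c2=0 → after 2×micro: -2; S2 reads c0=-15625/32 → after 3×micro: 3 ⇒ (c0=-15625/32, c1=-2, c2=3)
macro 7: S0 reads c0=-15625/32 → after 1×micro: -78125/64; S1 reads c2=3 → after 2×micro: 2; S2 reads c0=-78125/64 → after 3×micro: 3 ⇒ (c0=-78125/64, c1=2, c2=3)
macro 8: S0 reads c0=-78125/64 → after 1×micro: -390625/128; S1 reads c2=3 → after 2×micro: 2; S2 reads c0=-390625/128 → after 3×micro: 0 ⇒ (c0=-390625/128, c1=2, c2=0)

c1 at macro-step 5 = -2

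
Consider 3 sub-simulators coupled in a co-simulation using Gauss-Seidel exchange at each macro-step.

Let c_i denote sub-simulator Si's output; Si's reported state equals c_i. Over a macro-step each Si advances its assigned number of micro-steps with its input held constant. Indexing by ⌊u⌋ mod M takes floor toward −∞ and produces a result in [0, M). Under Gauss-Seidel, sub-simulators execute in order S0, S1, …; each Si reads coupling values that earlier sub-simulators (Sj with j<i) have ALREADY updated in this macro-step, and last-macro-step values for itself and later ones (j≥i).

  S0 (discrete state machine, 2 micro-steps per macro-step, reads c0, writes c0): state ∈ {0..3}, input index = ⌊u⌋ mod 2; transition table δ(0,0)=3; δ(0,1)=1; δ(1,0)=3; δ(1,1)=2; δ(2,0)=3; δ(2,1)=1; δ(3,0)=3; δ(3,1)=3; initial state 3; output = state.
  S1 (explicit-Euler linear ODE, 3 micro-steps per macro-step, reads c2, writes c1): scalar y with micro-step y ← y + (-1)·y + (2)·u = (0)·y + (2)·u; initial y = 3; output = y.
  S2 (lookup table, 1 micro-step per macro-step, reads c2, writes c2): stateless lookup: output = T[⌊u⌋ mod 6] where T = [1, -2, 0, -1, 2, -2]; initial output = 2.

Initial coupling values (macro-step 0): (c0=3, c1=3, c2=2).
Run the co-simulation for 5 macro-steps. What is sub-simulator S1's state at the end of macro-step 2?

S1 state at macro-step 2 = 0

macro 1: S0 reads c0=3 → after 2×micro: 3; S1 reads c2=2 → after 3×micro: 4; S2 reads c2=2 → after 1×micro: 0 ⇒ (c0=3, c1=4, c2=0)
macro 2: S0 reads c0=3 → after 2×micro: 3; S1 reads c2=0 → after 3×micro: 0; S2 reads c2=0 → after 1×micro: 1 ⇒ (c0=3, c1=0, c2=1)
macro 3: S0 reads c0=3 → after 2×micro: 3; S1 reads c2=1 → after 3×micro: 2; S2 reads c2=1 → after 1×micro: -2 ⇒ (c0=3, c1=2, c2=-2)
macro 4: S0 reads c0=3 → after 2×micro: 3; S1 reads c2=-2 → after 3×micro: -4; S2 reads c2=-2 → after 1×micro: 2 ⇒ (c0=3, c1=-4, c2=2)
macro 5: S0 reads c0=3 → after 2×micro: 3; S1 reads c2=2 → after 3×micro: 4; S2 reads c2=2 → after 1×micro: 0 ⇒ (c0=3, c1=4, c2=0)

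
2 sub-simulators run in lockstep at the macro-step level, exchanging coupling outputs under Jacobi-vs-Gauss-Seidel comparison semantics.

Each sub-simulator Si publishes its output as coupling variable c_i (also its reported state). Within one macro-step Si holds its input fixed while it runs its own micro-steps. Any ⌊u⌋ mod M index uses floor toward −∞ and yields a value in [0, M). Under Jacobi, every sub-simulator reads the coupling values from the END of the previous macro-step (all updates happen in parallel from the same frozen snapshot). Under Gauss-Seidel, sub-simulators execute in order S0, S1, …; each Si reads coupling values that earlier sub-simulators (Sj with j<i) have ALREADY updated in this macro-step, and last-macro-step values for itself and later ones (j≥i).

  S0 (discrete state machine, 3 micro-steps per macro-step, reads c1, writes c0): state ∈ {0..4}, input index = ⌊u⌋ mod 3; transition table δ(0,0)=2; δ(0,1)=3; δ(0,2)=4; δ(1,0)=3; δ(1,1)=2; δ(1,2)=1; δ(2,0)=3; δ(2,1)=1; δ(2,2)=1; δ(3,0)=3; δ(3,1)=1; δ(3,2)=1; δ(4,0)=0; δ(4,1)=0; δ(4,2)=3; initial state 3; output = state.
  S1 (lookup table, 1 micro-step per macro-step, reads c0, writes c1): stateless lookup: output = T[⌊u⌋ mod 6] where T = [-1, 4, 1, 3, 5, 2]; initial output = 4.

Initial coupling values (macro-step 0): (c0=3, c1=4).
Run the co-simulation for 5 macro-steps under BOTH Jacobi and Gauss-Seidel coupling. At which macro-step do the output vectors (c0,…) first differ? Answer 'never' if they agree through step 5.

first divergence at macro-step: 1

[Jacobi] macro 1: S0 reads c1=4 → after 3×micro: 1; S1 reads c0=3 → after 1×micro: 3 ⇒ (c0=1, c1=3)
[Jacobi] macro 2: S0 reads c1=3 → after 3×micro: 3; S1 reads c0=1 → after 1×micro: 4 ⇒ (c0=3, c1=4)
[Jacobi] macro 3: S0 reads c1=4 → after 3×micro: 1; S1 reads c0=3 → after 1×micro: 3 ⇒ (c0=1, c1=3)
[Jacobi] macro 4: S0 reads c1=3 → after 3×micro: 3; S1 reads c0=1 → after 1×micro: 4 ⇒ (c0=3, c1=4)
[Jacobi] macro 5: S0 reads c1=4 → after 3×micro: 1; S1 reads c0=3 → after 1×micro: 3 ⇒ (c0=1, c1=3)
[Gauss-Seidel] macro 1: S0 reads c1=4 → after 3×micro: 1; S1 reads c0=1 → after 1×micro: 4 ⇒ (c0=1, c1=4)
[Gauss-Seidel] macro 2: S0 reads c1=4 → after 3×micro: 2; S1 reads c0=2 → after 1×micro: 1 ⇒ (c0=2, c1=1)
[Gauss-Seidel] macro 3: S0 reads c1=1 → after 3×micro: 1; S1 reads c0=1 → after 1×micro: 4 ⇒ (c0=1, c1=4)
[Gauss-Seidel] macro 4: S0 reads c1=4 → after 3×micro: 2; S1 reads c0=2 → after 1×micro: 1 ⇒ (c0=2, c1=1)
[Gauss-Seidel] macro 5: S0 reads c1=1 → after 3×micro: 1; S1 reads c0=1 → after 1×micro: 4 ⇒ (c0=1, c1=4)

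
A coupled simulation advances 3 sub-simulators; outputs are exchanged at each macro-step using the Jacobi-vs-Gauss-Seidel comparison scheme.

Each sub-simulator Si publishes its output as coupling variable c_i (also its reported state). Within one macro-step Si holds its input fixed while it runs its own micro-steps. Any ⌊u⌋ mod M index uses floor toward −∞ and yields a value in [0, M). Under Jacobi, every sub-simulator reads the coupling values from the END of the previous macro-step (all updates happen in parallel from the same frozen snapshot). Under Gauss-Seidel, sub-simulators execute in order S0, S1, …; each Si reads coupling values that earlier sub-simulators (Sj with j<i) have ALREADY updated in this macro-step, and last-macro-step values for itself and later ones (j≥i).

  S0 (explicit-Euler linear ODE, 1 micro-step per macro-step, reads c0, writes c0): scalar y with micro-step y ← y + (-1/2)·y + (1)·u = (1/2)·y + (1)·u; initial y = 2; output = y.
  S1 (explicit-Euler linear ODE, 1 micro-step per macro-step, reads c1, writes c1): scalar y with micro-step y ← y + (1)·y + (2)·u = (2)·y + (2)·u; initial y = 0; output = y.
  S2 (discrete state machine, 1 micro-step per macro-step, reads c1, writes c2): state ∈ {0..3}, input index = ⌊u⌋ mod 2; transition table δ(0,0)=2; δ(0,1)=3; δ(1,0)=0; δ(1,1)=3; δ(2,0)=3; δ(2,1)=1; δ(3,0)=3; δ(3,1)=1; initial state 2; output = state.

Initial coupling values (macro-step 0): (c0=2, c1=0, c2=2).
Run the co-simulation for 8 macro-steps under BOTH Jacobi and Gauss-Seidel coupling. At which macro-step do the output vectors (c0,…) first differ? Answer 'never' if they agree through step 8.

[Jacobi] macro 1: S0 reads c0=2 → after 1×micro: 3; S1 reads c1=0 → after 1×micro: 0; S2 reads c1=0 → after 1×micro: 3 ⇒ (c0=3, c1=0, c2=3)
[Jacobi] macro 2: S0 reads c0=3 → after 1×micro: 9/2; S1 reads c1=0 → after 1×micro: 0; S2 reads c1=0 → after 1×micro: 3 ⇒ (c0=9/2, c1=0, c2=3)
[Jacobi] macro 3: S0 reads c0=9/2 → after 1×micro: 27/4; S1 reads c1=0 → after 1×micro: 0; S2 reads c1=0 → after 1×micro: 3 ⇒ (c0=27/4, c1=0, c2=3)
[Jacobi] macro 4: S0 reads c0=27/4 → after 1×micro: 81/8; S1 reads c1=0 → after 1×micro: 0; S2 reads c1=0 → after 1×micro: 3 ⇒ (c0=81/8, c1=0, c2=3)
[Jacobi] macro 5: S0 reads c0=81/8 → after 1×micro: 243/16; S1 reads c1=0 → after 1×micro: 0; S2 reads c1=0 → after 1×micro: 3 ⇒ (c0=243/16, c1=0, c2=3)
[Jacobi] macro 6: S0 reads c0=243/16 → after 1×micro: 729/32; S1 reads c1=0 → after 1×micro: 0; S2 reads c1=0 → after 1×micro: 3 ⇒ (c0=729/32, c1=0, c2=3)
[Jacobi] macro 7: S0 reads c0=729/32 → after 1×micro: 2187/64; S1 reads c1=0 → after 1×micro: 0; S2 reads c1=0 → after 1×micro: 3 ⇒ (c0=2187/64, c1=0, c2=3)
[Jacobi] macro 8: S0 reads c0=2187/64 → after 1×micro: 6561/128; S1 reads c1=0 → after 1×micro: 0; S2 reads c1=0 → after 1×micro: 3 ⇒ (c0=6561/128, c1=0, c2=3)
[Gauss-Seidel] macro 1: S0 reads c0=2 → after 1×micro: 3; S1 reads c1=0 → after 1×micro: 0; S2 reads c1=0 → after 1×micro: 3 ⇒ (c0=3, c1=0, c2=3)
[Gauss-Seidel] macro 2: S0 reads c0=3 → after 1×micro: 9/2; S1 reads c1=0 → after 1×micro: 0; S2 reads c1=0 → after 1×micro: 3 ⇒ (c0=9/2, c1=0, c2=3)
[Gauss-Seidel] macro 3: S0 reads c0=9/2 → after 1×micro: 27/4; S1 reads c1=0 → after 1×micro: 0; S2 reads c1=0 → after 1×micro: 3 ⇒ (c0=27/4, c1=0, c2=3)
[Gauss-Seidel] macro 4: S0 reads c0=27/4 → after 1×micro: 81/8; S1 reads c1=0 → after 1×micro: 0; S2 reads c1=0 → after 1×micro: 3 ⇒ (c0=81/8, c1=0, c2=3)
[Gauss-Seidel] macro 5: S0 reads c0=81/8 → after 1×micro: 243/16; S1 reads c1=0 → after 1×micro: 0; S2 reads c1=0 → after 1×micro: 3 ⇒ (c0=243/16, c1=0, c2=3)
[Gauss-Seidel] macro 6: S0 reads c0=243/16 → after 1×micro: 729/32; S1 reads c1=0 → after 1×micro: 0; S2 reads c1=0 → after 1×micro: 3 ⇒ (c0=729/32, c1=0, c2=3)
[Gauss-Seidel] macro 7: S0 reads c0=729/32 → after 1×micro: 2187/64; S1 reads c1=0 → after 1×micro: 0; S2 reads c1=0 → after 1×micro: 3 ⇒ (c0=2187/64, c1=0, c2=3)
[Gauss-Seidel] macro 8: S0 reads c0=2187/64 → after 1×micro: 6561/128; S1 reads c1=0 → after 1×micro: 0; S2 reads c1=0 → after 1×micro: 3 ⇒ (c0=6561/128, c1=0, c2=3)

first divergence at macro-step: never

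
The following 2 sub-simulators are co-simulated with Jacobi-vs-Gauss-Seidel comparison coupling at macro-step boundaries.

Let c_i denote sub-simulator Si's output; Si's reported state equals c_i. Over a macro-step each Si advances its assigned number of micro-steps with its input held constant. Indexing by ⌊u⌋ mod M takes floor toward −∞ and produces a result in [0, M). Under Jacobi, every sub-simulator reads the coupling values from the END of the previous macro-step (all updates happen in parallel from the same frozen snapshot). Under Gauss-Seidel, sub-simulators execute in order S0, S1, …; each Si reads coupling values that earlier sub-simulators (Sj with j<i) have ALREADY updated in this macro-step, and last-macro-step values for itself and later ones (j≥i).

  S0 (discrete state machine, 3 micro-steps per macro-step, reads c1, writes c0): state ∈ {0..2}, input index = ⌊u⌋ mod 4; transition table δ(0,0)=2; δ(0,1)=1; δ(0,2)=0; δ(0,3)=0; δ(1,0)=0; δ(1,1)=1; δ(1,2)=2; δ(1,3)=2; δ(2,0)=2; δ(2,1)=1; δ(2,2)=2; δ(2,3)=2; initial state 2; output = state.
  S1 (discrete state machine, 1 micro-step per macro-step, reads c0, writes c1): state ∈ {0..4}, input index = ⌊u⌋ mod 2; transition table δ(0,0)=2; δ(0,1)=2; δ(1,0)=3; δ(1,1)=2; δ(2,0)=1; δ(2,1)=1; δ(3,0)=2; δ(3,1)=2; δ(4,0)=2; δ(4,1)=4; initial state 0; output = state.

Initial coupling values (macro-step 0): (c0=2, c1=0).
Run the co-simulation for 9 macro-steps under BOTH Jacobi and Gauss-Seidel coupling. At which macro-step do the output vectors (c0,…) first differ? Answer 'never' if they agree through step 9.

[Jacobi] macro 1: S0 reads c1=0 → after 3×micro: 2; S1 reads c0=2 → after 1×micro: 2 ⇒ (c0=2, c1=2)
[Jacobi] macro 2: S0 reads c1=2 → after 3×micro: 2; S1 reads c0=2 → after 1×micro: 1 ⇒ (c0=2, c1=1)
[Jacobi] macro 3: S0 reads c1=1 → after 3×micro: 1; S1 reads c0=2 → after 1×micro: 3 ⇒ (c0=1, c1=3)
[Jacobi] macro 4: S0 reads c1=3 → after 3×micro: 2; S1 reads c0=1 → after 1×micro: 2 ⇒ (c0=2, c1=2)
[Jacobi] macro 5: S0 reads c1=2 → after 3×micro: 2; S1 reads c0=2 → after 1×micro: 1 ⇒ (c0=2, c1=1)
[Jacobi] macro 6: S0 reads c1=1 → after 3×micro: 1; S1 reads c0=2 → after 1×micro: 3 ⇒ (c0=1, c1=3)
[Jacobi] macro 7: S0 reads c1=3 → after 3×micro: 2; S1 reads c0=1 → after 1×micro: 2 ⇒ (c0=2, c1=2)
[Jacobi] macro 8: S0 reads c1=2 → after 3×micro: 2; S1 reads c0=2 → after 1×micro: 1 ⇒ (c0=2, c1=1)
[Jacobi] macro 9: S0 reads c1=1 → after 3×micro: 1; S1 reads c0=2 → after 1×micro: 3 ⇒ (c0=1, c1=3)
[Gauss-Seidel] macro 1: S0 reads c1=0 → after 3×micro: 2; S1 reads c0=2 → after 1×micro: 2 ⇒ (c0=2, c1=2)
[Gauss-Seidel] macro 2: S0 reads c1=2 → after 3×micro: 2; S1 reads c0=2 → after 1×micro: 1 ⇒ (c0=2, c1=1)
[Gauss-Seidel] macro 3: S0 reads c1=1 → after 3×micro: 1; S1 reads c0=1 → after 1×micro: 2 ⇒ (c0=1, c1=2)
[Gauss-Seidel] macro 4: S0 reads c1=2 → after 3×micro: 2; S1 reads c0=2 → after 1×micro: 1 ⇒ (c0=2, c1=1)
[Gauss-Seidel] macro 5: S0 reads c1=1 → after 3×micro: 1; S1 reads c0=1 → after 1×micro: 2 ⇒ (c0=1, c1=2)
[Gauss-Seidel] macro 6: S0 reads c1=2 → after 3×micro: 2; S1 reads c0=2 → after 1×micro: 1 ⇒ (c0=2, c1=1)
[Gauss-Seidel] macro 7: S0 reads c1=1 → after 3×micro: 1; S1 reads c0=1 → after 1×micro: 2 ⇒ (c0=1, c1=2)
[Gauss-Seidel] macro 8: S0 reads c1=2 → after 3×micro: 2; S1 reads c0=2 → after 1×micro: 1 ⇒ (c0=2, c1=1)
[Gauss-Seidel] macro 9: S0 reads c1=1 → after 3×micro: 1; S1 reads c0=1 → after 1×micro: 2 ⇒ (c0=1, c1=2)

first divergence at macro-step: 3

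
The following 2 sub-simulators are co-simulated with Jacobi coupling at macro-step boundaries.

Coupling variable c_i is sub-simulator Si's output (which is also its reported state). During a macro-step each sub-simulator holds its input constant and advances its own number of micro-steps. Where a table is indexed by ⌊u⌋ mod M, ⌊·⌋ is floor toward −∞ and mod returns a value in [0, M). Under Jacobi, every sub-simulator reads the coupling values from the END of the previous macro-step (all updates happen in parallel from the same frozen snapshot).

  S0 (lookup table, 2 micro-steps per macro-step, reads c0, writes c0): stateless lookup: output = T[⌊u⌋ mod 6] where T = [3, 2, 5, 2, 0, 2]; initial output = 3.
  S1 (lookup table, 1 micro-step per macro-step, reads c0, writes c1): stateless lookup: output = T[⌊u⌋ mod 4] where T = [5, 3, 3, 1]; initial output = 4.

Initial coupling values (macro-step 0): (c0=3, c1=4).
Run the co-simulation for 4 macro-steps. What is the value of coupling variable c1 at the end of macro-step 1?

macro 1: S0 reads c0=3 → after 2×micro: 2; S1 reads c0=3 → after 1×micro: 1 ⇒ (c0=2, c1=1)
macro 2: S0 reads c0=2 → after 2×micro: 5; S1 reads c0=2 → after 1×micro: 3 ⇒ (c0=5, c1=3)
macro 3: S0 reads c0=5 → after 2×micro: 2; S1 reads c0=5 → after 1×micro: 3 ⇒ (c0=2, c1=3)
macro 4: S0 reads c0=2 → after 2×micro: 5; S1 reads c0=2 → after 1×micro: 3 ⇒ (c0=5, c1=3)

c1 at macro-step 1 = 1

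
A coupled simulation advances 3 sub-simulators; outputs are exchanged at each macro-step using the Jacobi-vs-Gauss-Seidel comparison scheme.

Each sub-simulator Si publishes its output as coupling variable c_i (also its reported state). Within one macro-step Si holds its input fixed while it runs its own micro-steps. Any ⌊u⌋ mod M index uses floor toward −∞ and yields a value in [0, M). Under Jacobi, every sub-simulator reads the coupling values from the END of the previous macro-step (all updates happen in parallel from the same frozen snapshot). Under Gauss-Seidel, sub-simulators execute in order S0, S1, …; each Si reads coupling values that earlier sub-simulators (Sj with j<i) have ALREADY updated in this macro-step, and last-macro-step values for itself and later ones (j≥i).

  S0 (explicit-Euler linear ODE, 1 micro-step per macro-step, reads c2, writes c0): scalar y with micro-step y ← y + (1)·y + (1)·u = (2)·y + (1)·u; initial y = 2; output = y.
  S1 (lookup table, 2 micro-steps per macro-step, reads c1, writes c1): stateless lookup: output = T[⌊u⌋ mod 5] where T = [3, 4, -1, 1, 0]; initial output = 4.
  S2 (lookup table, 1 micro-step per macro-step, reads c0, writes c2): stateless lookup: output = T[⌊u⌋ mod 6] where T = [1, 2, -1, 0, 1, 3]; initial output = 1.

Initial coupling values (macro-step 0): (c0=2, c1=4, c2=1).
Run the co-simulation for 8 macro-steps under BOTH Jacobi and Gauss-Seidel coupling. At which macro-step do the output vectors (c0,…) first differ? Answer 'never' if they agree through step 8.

first divergence at macro-step: 1

[Jacobi] macro 1: S0 reads c2=1 → after 1×micro: 5; S1 reads c1=4 → after 2×micro: 0; S2 reads c0=2 → after 1×micro: -1 ⇒ (c0=5, c1=0, c2=-1)
[Jacobi] macro 2: S0 reads c2=-1 → after 1×micro: 9; S1 reads c1=0 → after 2×micro: 3; S2 reads c0=5 → after 1×micro: 3 ⇒ (c0=9, c1=3, c2=3)
[Jacobi] macro 3: S0 reads c2=3 → after 1×micro: 21; S1 reads c1=3 → after 2×micro: 1; S2 reads c0=9 → after 1×micro: 0 ⇒ (c0=21, c1=1, c2=0)
[Jacobi] macro 4: S0 reads c2=0 → after 1×micro: 42; S1 reads c1=1 → after 2×micro: 4; S2 reads c0=21 → after 1×micro: 0 ⇒ (c0=42, c1=4, c2=0)
[Jacobi] macro 5: S0 reads c2=0 → after 1×micro: 84; S1 reads c1=4 → after 2×micro: 0; S2 reads c0=42 → after 1×micro: 1 ⇒ (c0=84, c1=0, c2=1)
[Jacobi] macro 6: S0 reads c2=1 → after 1×micro: 169; S1 reads c1=0 → after 2×micro: 3; S2 reads c0=84 → after 1×micro: 1 ⇒ (c0=169, c1=3, c2=1)
[Jacobi] macro 7: S0 reads c2=1 → after 1×micro: 339; S1 reads c1=3 → after 2×micro: 1; S2 reads c0=169 → after 1×micro: 2 ⇒ (c0=339, c1=1, c2=2)
[Jacobi] macro 8: S0 reads c2=2 → after 1×micro: 680; S1 reads c1=1 → after 2×micro: 4; S2 reads c0=339 → after 1×micro: 0 ⇒ (c0=680, c1=4, c2=0)
[Gauss-Seidel] macro 1: S0 reads c2=1 → after 1×micro: 5; S1 reads c1=4 → after 2×micro: 0; S2 reads c0=5 → after 1×micro: 3 ⇒ (c0=5, c1=0, c2=3)
[Gauss-Seidel] macro 2: S0 reads c2=3 → after 1×micro: 13; S1 reads c1=0 → after 2×micro: 3; S2 reads c0=13 → after 1×micro: 2 ⇒ (c0=13, c1=3, c2=2)
[Gauss-Seidel] macro 3: S0 reads c2=2 → after 1×micro: 28; S1 reads c1=3 → after 2×micro: 1; S2 reads c0=28 → after 1×micro: 1 ⇒ (c0=28, c1=1, c2=1)
[Gauss-Seidel] macro 4: S0 reads c2=1 → after 1×micro: 57; S1 reads c1=1 → after 2×micro: 4; S2 reads c0=57 → after 1×micro: 0 ⇒ (c0=57, c1=4, c2=0)
[Gauss-Seidel] macro 5: S0 reads c2=0 → after 1×micro: 114; S1 reads c1=4 → after 2×micro: 0; S2 reads c0=114 → after 1×micro: 1 ⇒ (c0=114, c1=0, c2=1)
[Gauss-Seidel] macro 6: S0 reads c2=1 → after 1×micro: 229; S1 reads c1=0 → after 2×micro: 3; S2 reads c0=229 → after 1×micro: 2 ⇒ (c0=229, c1=3, c2=2)
[Gauss-Seidel] macro 7: S0 reads c2=2 → after 1×micro: 460; S1 reads c1=3 → after 2×micro: 1; S2 reads c0=460 → after 1×micro: 1 ⇒ (c0=460, c1=1, c2=1)
[Gauss-Seidel] macro 8: S0 reads c2=1 → after 1×micro: 921; S1 reads c1=1 → after 2×micro: 4; S2 reads c0=921 → after 1×micro: 0 ⇒ (c0=921, c1=4, c2=0)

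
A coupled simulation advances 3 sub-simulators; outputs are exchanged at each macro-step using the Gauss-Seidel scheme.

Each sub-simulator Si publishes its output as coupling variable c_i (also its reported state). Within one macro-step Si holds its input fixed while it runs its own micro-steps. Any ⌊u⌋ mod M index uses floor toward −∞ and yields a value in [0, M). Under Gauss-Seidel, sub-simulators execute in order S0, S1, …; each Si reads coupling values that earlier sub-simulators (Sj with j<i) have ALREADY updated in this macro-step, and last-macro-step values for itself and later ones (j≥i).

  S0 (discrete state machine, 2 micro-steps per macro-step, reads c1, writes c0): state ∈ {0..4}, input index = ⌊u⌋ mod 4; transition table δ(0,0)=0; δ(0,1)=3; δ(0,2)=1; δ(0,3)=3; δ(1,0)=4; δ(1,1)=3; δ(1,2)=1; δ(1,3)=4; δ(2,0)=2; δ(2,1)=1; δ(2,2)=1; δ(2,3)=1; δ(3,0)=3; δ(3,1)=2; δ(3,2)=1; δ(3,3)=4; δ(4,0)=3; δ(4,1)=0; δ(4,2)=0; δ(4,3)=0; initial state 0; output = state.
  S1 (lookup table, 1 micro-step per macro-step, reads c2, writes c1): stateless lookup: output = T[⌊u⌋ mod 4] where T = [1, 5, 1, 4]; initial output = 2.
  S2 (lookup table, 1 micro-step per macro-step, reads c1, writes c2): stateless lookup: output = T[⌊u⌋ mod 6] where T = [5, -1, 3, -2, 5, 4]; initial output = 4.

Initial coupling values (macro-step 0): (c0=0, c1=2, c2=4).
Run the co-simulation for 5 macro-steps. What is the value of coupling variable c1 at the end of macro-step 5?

c1 at macro-step 5 = 4

macro 1: S0 reads c1=2 → after 2×micro: 1; S1 reads c2=4 → after 1×micro: 1; S2 reads c1=1 → after 1×micro: -1 ⇒ (c0=1, c1=1, c2=-1)
macro 2: S0 reads c1=1 → after 2×micro: 2; S1 reads c2=-1 → after 1×micro: 4; S2 reads c1=4 → after 1×micro: 5 ⇒ (c0=2, c1=4, c2=5)
macro 3: S0 reads c1=4 → after 2×micro: 2; S1 reads c2=5 → after 1×micro: 5; S2 reads c1=5 → after 1×micro: 4 ⇒ (c0=2, c1=5, c2=4)
macro 4: S0 reads c1=5 → after 2×micro: 3; S1 reads c2=4 → after 1×micro: 1; S2 reads c1=1 → after 1×micro: -1 ⇒ (c0=3, c1=1, c2=-1)
macro 5: S0 reads c1=1 → after 2×micro: 1; S1 reads c2=-1 → after 1×micro: 4; S2 reads c1=4 → after 1×micro: 5 ⇒ (c0=1, c1=4, c2=5)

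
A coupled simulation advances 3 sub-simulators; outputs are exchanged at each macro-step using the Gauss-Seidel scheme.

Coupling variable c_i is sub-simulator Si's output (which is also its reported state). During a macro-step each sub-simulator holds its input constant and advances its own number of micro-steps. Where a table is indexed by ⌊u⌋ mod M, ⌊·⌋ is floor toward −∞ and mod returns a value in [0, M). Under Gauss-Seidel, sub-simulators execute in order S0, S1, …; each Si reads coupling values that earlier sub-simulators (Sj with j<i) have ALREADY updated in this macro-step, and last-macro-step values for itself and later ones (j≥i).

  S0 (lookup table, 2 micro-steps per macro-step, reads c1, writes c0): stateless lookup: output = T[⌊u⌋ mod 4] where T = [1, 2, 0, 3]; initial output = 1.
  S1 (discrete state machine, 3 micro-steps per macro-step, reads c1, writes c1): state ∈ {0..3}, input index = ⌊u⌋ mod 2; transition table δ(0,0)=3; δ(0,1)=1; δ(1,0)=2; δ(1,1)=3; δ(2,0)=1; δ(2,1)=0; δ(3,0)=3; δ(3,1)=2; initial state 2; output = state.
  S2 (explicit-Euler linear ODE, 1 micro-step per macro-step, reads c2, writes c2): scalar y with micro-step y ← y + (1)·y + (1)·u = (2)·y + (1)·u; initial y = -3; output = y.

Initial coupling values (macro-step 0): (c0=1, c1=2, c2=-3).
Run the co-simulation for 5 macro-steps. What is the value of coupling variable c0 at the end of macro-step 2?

macro 1: S0 reads c1=2 → after 2×micro: 0; S1 reads c1=2 → after 3×micro: 1; S2 reads c2=-3 → after 1×micro: -9 ⇒ (c0=0, c1=1, c2=-9)
macro 2: S0 reads c1=1 → after 2×micro: 2; S1 reads c1=1 → after 3×micro: 0; S2 reads c2=-9 → after 1×micro: -27 ⇒ (c0=2, c1=0, c2=-27)
macro 3: S0 reads c1=0 → after 2×micro: 1; S1 reads c1=0 → after 3×micro: 3; S2 reads c2=-27 → after 1×micro: -81 ⇒ (c0=1, c1=3, c2=-81)
macro 4: S0 reads c1=3 → after 2×micro: 3; S1 reads c1=3 → after 3×micro: 1; S2 reads c2=-81 → after 1×micro: -243 ⇒ (c0=3, c1=1, c2=-243)
macro 5: S0 reads c1=1 → after 2×micro: 2; S1 reads c1=1 → after 3×micro: 0; S2 reads c2=-243 → after 1×micro: -729 ⇒ (c0=2, c1=0, c2=-729)

c0 at macro-step 2 = 2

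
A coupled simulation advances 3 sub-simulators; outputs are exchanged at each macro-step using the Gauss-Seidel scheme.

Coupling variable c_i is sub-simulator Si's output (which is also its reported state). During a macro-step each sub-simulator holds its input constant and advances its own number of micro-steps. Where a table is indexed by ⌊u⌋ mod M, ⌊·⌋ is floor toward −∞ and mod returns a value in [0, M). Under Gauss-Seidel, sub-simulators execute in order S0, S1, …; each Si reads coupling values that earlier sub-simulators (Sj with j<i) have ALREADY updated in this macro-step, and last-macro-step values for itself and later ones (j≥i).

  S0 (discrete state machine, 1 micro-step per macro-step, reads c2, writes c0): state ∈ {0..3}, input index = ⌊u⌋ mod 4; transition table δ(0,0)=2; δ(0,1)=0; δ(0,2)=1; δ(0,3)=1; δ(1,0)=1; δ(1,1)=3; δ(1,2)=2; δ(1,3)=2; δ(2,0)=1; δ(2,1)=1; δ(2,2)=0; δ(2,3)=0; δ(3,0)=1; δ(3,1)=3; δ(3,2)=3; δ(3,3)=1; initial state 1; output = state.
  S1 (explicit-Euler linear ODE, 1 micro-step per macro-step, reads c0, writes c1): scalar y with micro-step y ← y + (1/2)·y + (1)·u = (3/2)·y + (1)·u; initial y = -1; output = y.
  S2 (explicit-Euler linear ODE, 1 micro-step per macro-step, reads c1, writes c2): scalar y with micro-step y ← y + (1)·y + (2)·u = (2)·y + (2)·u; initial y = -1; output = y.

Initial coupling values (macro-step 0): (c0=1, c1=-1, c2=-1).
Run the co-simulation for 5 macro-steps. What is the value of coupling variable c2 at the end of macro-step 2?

macro 1: S0 reads c2=-1 → after 1×micro: 2; S1 reads c0=2 → after 1×micro: 1/2; S2 reads c1=1/2 → after 1×micro: -1 ⇒ (c0=2, c1=1/2, c2=-1)
macro 2: S0 reads c2=-1 → after 1×micro: 0; S1 reads c0=0 → after 1×micro: 3/4; S2 reads c1=3/4 → after 1×micro: -1/2 ⇒ (c0=0, c1=3/4, c2=-1/2)
macro 3: S0 reads c2=-1/2 → after 1×micro: 1; S1 reads c0=1 → after 1×micro: 17/8; S2 reads c1=17/8 → after 1×micro: 13/4 ⇒ (c0=1, c1=17/8, c2=13/4)
macro 4: S0 reads c2=13/4 → after 1×micro: 2; S1 reads c0=2 → after 1×micro: 83/16; S2 reads c1=83/16 → after 1×micro: 135/8 ⇒ (c0=2, c1=83/16, c2=135/8)
macro 5: S0 reads c2=135/8 → after 1×micro: 1; S1 reads c0=1 → after 1×micro: 281/32; S2 reads c1=281/32 → after 1×micro: 821/16 ⇒ (c0=1, c1=281/32, c2=821/16)

c2 at macro-step 2 = -1/2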